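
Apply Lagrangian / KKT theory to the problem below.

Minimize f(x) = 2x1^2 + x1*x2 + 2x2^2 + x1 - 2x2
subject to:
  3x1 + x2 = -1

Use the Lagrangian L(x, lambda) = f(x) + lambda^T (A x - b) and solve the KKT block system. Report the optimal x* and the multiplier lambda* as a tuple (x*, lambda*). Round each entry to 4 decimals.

Form the Lagrangian:
  L(x, lambda) = (1/2) x^T Q x + c^T x + lambda^T (A x - b)
Stationarity (grad_x L = 0): Q x + c + A^T lambda = 0.
Primal feasibility: A x = b.

This gives the KKT block system:
  [ Q   A^T ] [ x     ]   [-c ]
  [ A    0  ] [ lambda ] = [ b ]

Solving the linear system:
  x*      = (-0.5294, 0.5882)
  lambda* = (0.1765)
  f(x*)   = -0.7647

x* = (-0.5294, 0.5882), lambda* = (0.1765)


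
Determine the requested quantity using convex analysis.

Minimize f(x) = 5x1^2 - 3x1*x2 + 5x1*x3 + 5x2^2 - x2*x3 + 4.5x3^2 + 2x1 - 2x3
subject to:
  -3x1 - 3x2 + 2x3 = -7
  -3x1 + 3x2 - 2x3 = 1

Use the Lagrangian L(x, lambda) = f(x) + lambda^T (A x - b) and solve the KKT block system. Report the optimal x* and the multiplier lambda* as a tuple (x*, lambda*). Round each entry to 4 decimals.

Form the Lagrangian:
  L(x, lambda) = (1/2) x^T Q x + c^T x + lambda^T (A x - b)
Stationarity (grad_x L = 0): Q x + c + A^T lambda = 0.
Primal feasibility: A x = b.

This gives the KKT block system:
  [ Q   A^T ] [ x     ]   [-c ]
  [ A    0  ] [ lambda ] = [ b ]

Solving the linear system:
  x*      = (1, 0.8624, -0.7064)
  lambda* = (2.0352, -0.0749)
  f(x*)   = 8.867

x* = (1, 0.8624, -0.7064), lambda* = (2.0352, -0.0749)


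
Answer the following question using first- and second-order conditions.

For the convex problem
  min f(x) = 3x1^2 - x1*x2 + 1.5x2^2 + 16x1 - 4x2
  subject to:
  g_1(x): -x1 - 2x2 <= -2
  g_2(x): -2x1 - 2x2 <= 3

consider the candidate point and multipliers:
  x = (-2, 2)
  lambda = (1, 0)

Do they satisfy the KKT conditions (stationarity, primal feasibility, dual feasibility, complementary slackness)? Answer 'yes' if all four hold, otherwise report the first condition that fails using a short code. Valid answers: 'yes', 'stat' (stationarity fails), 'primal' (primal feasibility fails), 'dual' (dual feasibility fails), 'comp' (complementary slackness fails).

Gradient of f: grad f(x) = Q x + c = (2, 4)
Constraint values g_i(x) = a_i^T x - b_i:
  g_1((-2, 2)) = 0
  g_2((-2, 2)) = -3
Stationarity residual: grad f(x) + sum_i lambda_i a_i = (1, 2)
  -> stationarity FAILS
Primal feasibility (all g_i <= 0): OK
Dual feasibility (all lambda_i >= 0): OK
Complementary slackness (lambda_i * g_i(x) = 0 for all i): OK

Verdict: the first failing condition is stationarity -> stat.

stat


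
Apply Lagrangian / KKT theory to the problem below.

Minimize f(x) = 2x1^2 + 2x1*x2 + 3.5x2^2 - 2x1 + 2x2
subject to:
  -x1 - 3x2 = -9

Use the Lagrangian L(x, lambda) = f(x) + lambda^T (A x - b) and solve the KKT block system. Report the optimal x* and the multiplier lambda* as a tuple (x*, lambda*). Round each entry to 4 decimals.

Form the Lagrangian:
  L(x, lambda) = (1/2) x^T Q x + c^T x + lambda^T (A x - b)
Stationarity (grad_x L = 0): Q x + c + A^T lambda = 0.
Primal feasibility: A x = b.

This gives the KKT block system:
  [ Q   A^T ] [ x     ]   [-c ]
  [ A    0  ] [ lambda ] = [ b ]

Solving the linear system:
  x*      = (1.0645, 2.6452)
  lambda* = (7.5484)
  f(x*)   = 35.5484

x* = (1.0645, 2.6452), lambda* = (7.5484)


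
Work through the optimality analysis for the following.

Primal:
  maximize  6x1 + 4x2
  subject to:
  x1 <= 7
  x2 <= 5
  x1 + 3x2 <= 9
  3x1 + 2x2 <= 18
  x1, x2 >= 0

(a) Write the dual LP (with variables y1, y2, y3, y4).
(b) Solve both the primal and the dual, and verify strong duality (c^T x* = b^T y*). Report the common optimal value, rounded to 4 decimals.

The standard primal-dual pair for 'max c^T x s.t. A x <= b, x >= 0' is:
  Dual:  min b^T y  s.t.  A^T y >= c,  y >= 0.

So the dual LP is:
  minimize  7y1 + 5y2 + 9y3 + 18y4
  subject to:
    y1 + y3 + 3y4 >= 6
    y2 + 3y3 + 2y4 >= 4
    y1, y2, y3, y4 >= 0

Solving the primal: x* = (6, 0).
  primal value c^T x* = 36.
Solving the dual: y* = (0, 0, 0, 2).
  dual value b^T y* = 36.
Strong duality: c^T x* = b^T y*. Confirmed.

36


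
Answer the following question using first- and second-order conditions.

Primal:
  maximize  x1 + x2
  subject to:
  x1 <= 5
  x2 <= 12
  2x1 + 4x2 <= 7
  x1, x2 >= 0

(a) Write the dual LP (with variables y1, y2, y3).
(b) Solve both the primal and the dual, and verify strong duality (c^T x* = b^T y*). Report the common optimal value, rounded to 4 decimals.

The standard primal-dual pair for 'max c^T x s.t. A x <= b, x >= 0' is:
  Dual:  min b^T y  s.t.  A^T y >= c,  y >= 0.

So the dual LP is:
  minimize  5y1 + 12y2 + 7y3
  subject to:
    y1 + 2y3 >= 1
    y2 + 4y3 >= 1
    y1, y2, y3 >= 0

Solving the primal: x* = (3.5, 0).
  primal value c^T x* = 3.5.
Solving the dual: y* = (0, 0, 0.5).
  dual value b^T y* = 3.5.
Strong duality: c^T x* = b^T y*. Confirmed.

3.5


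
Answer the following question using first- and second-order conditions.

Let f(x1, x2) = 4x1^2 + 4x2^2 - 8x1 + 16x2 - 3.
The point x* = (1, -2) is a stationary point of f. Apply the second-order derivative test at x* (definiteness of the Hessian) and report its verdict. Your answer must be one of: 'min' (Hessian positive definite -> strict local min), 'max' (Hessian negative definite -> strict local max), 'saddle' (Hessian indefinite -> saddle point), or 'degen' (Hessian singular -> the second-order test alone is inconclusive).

Compute the Hessian H = grad^2 f:
  H = [[8, 0], [0, 8]]
Verify stationarity: grad f(x*) = H x* + g = (0, 0).
Eigenvalues of H: 8, 8.
Both eigenvalues > 0, so H is positive definite -> x* is a strict local min.

min


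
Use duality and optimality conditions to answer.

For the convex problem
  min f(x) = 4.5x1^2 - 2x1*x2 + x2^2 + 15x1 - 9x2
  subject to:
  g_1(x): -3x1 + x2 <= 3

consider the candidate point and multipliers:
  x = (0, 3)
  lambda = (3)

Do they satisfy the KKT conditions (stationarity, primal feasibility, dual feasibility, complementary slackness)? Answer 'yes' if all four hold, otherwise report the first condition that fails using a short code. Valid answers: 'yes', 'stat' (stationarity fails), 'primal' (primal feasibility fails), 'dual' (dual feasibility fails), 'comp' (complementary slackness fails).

Gradient of f: grad f(x) = Q x + c = (9, -3)
Constraint values g_i(x) = a_i^T x - b_i:
  g_1((0, 3)) = 0
Stationarity residual: grad f(x) + sum_i lambda_i a_i = (0, 0)
  -> stationarity OK
Primal feasibility (all g_i <= 0): OK
Dual feasibility (all lambda_i >= 0): OK
Complementary slackness (lambda_i * g_i(x) = 0 for all i): OK

Verdict: yes, KKT holds.

yes


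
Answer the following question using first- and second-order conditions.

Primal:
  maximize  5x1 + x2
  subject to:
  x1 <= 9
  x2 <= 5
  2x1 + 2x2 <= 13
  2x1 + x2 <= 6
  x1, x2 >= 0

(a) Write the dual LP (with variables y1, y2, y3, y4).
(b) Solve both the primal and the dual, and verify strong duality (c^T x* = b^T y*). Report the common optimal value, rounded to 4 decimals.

The standard primal-dual pair for 'max c^T x s.t. A x <= b, x >= 0' is:
  Dual:  min b^T y  s.t.  A^T y >= c,  y >= 0.

So the dual LP is:
  minimize  9y1 + 5y2 + 13y3 + 6y4
  subject to:
    y1 + 2y3 + 2y4 >= 5
    y2 + 2y3 + y4 >= 1
    y1, y2, y3, y4 >= 0

Solving the primal: x* = (3, 0).
  primal value c^T x* = 15.
Solving the dual: y* = (0, 0, 0, 2.5).
  dual value b^T y* = 15.
Strong duality: c^T x* = b^T y*. Confirmed.

15


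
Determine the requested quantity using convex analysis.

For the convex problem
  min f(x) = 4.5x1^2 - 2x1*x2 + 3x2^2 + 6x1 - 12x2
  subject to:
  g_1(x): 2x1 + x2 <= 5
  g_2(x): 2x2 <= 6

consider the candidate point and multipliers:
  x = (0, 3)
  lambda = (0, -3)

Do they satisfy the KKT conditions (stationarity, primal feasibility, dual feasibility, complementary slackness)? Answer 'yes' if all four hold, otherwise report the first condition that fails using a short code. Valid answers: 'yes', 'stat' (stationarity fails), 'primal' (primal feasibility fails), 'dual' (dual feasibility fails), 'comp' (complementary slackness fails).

Gradient of f: grad f(x) = Q x + c = (0, 6)
Constraint values g_i(x) = a_i^T x - b_i:
  g_1((0, 3)) = -2
  g_2((0, 3)) = 0
Stationarity residual: grad f(x) + sum_i lambda_i a_i = (0, 0)
  -> stationarity OK
Primal feasibility (all g_i <= 0): OK
Dual feasibility (all lambda_i >= 0): FAILS
Complementary slackness (lambda_i * g_i(x) = 0 for all i): OK

Verdict: the first failing condition is dual_feasibility -> dual.

dual


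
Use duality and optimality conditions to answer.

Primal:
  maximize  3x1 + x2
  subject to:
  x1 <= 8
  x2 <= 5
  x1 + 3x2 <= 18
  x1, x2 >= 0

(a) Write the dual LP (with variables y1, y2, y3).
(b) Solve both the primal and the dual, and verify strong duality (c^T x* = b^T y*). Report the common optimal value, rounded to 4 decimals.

The standard primal-dual pair for 'max c^T x s.t. A x <= b, x >= 0' is:
  Dual:  min b^T y  s.t.  A^T y >= c,  y >= 0.

So the dual LP is:
  minimize  8y1 + 5y2 + 18y3
  subject to:
    y1 + y3 >= 3
    y2 + 3y3 >= 1
    y1, y2, y3 >= 0

Solving the primal: x* = (8, 3.3333).
  primal value c^T x* = 27.3333.
Solving the dual: y* = (2.6667, 0, 0.3333).
  dual value b^T y* = 27.3333.
Strong duality: c^T x* = b^T y*. Confirmed.

27.3333


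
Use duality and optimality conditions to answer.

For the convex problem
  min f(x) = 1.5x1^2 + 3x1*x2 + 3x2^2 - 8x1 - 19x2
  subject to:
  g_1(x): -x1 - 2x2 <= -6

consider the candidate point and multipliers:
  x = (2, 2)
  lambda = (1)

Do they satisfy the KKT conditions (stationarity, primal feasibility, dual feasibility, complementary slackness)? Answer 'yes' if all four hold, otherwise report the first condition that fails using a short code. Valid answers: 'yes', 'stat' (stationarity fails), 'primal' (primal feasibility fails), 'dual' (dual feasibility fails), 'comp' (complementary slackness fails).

Gradient of f: grad f(x) = Q x + c = (4, -1)
Constraint values g_i(x) = a_i^T x - b_i:
  g_1((2, 2)) = 0
Stationarity residual: grad f(x) + sum_i lambda_i a_i = (3, -3)
  -> stationarity FAILS
Primal feasibility (all g_i <= 0): OK
Dual feasibility (all lambda_i >= 0): OK
Complementary slackness (lambda_i * g_i(x) = 0 for all i): OK

Verdict: the first failing condition is stationarity -> stat.

stat


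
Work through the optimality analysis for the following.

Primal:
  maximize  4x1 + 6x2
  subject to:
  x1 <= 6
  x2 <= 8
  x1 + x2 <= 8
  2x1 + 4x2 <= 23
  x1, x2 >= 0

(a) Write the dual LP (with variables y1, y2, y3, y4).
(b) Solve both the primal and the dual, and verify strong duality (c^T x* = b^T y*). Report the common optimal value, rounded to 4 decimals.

The standard primal-dual pair for 'max c^T x s.t. A x <= b, x >= 0' is:
  Dual:  min b^T y  s.t.  A^T y >= c,  y >= 0.

So the dual LP is:
  minimize  6y1 + 8y2 + 8y3 + 23y4
  subject to:
    y1 + y3 + 2y4 >= 4
    y2 + y3 + 4y4 >= 6
    y1, y2, y3, y4 >= 0

Solving the primal: x* = (4.5, 3.5).
  primal value c^T x* = 39.
Solving the dual: y* = (0, 0, 2, 1).
  dual value b^T y* = 39.
Strong duality: c^T x* = b^T y*. Confirmed.

39


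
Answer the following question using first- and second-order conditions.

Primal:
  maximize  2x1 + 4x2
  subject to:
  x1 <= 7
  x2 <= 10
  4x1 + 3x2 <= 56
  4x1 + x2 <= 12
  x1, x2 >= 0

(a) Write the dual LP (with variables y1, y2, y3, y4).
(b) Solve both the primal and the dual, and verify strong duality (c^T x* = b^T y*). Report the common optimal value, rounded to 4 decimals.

The standard primal-dual pair for 'max c^T x s.t. A x <= b, x >= 0' is:
  Dual:  min b^T y  s.t.  A^T y >= c,  y >= 0.

So the dual LP is:
  minimize  7y1 + 10y2 + 56y3 + 12y4
  subject to:
    y1 + 4y3 + 4y4 >= 2
    y2 + 3y3 + y4 >= 4
    y1, y2, y3, y4 >= 0

Solving the primal: x* = (0.5, 10).
  primal value c^T x* = 41.
Solving the dual: y* = (0, 3.5, 0, 0.5).
  dual value b^T y* = 41.
Strong duality: c^T x* = b^T y*. Confirmed.

41


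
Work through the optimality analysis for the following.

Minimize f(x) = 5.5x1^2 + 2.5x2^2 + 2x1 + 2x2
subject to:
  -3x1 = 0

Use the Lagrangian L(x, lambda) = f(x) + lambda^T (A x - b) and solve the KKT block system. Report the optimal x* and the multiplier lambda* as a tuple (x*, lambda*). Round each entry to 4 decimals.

Form the Lagrangian:
  L(x, lambda) = (1/2) x^T Q x + c^T x + lambda^T (A x - b)
Stationarity (grad_x L = 0): Q x + c + A^T lambda = 0.
Primal feasibility: A x = b.

This gives the KKT block system:
  [ Q   A^T ] [ x     ]   [-c ]
  [ A    0  ] [ lambda ] = [ b ]

Solving the linear system:
  x*      = (0, -0.4)
  lambda* = (0.6667)
  f(x*)   = -0.4

x* = (0, -0.4), lambda* = (0.6667)


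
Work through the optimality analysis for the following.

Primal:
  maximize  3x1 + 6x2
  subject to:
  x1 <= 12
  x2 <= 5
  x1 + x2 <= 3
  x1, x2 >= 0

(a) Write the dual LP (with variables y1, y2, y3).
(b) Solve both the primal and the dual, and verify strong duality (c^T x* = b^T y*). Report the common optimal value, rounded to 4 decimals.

The standard primal-dual pair for 'max c^T x s.t. A x <= b, x >= 0' is:
  Dual:  min b^T y  s.t.  A^T y >= c,  y >= 0.

So the dual LP is:
  minimize  12y1 + 5y2 + 3y3
  subject to:
    y1 + y3 >= 3
    y2 + y3 >= 6
    y1, y2, y3 >= 0

Solving the primal: x* = (0, 3).
  primal value c^T x* = 18.
Solving the dual: y* = (0, 0, 6).
  dual value b^T y* = 18.
Strong duality: c^T x* = b^T y*. Confirmed.

18


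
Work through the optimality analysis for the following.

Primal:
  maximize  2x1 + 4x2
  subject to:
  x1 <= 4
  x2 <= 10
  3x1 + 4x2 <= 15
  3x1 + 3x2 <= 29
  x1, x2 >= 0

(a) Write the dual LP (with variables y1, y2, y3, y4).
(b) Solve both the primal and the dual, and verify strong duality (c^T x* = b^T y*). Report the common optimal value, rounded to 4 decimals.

The standard primal-dual pair for 'max c^T x s.t. A x <= b, x >= 0' is:
  Dual:  min b^T y  s.t.  A^T y >= c,  y >= 0.

So the dual LP is:
  minimize  4y1 + 10y2 + 15y3 + 29y4
  subject to:
    y1 + 3y3 + 3y4 >= 2
    y2 + 4y3 + 3y4 >= 4
    y1, y2, y3, y4 >= 0

Solving the primal: x* = (0, 3.75).
  primal value c^T x* = 15.
Solving the dual: y* = (0, 0, 1, 0).
  dual value b^T y* = 15.
Strong duality: c^T x* = b^T y*. Confirmed.

15


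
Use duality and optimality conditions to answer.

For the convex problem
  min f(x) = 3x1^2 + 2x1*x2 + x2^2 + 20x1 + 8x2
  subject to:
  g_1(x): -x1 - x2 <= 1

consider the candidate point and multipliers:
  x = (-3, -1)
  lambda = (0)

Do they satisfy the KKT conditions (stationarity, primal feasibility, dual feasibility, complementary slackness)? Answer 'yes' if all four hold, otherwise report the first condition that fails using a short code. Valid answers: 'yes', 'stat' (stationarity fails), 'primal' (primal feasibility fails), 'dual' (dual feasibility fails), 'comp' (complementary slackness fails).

Gradient of f: grad f(x) = Q x + c = (0, 0)
Constraint values g_i(x) = a_i^T x - b_i:
  g_1((-3, -1)) = 3
Stationarity residual: grad f(x) + sum_i lambda_i a_i = (0, 0)
  -> stationarity OK
Primal feasibility (all g_i <= 0): FAILS
Dual feasibility (all lambda_i >= 0): OK
Complementary slackness (lambda_i * g_i(x) = 0 for all i): OK

Verdict: the first failing condition is primal_feasibility -> primal.

primal


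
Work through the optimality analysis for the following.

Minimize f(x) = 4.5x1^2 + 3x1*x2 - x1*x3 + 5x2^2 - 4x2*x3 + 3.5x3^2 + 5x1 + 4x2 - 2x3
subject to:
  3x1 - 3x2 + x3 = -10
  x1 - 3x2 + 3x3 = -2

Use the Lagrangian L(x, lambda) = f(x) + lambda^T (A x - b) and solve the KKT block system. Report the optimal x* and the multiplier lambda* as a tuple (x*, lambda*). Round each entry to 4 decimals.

Form the Lagrangian:
  L(x, lambda) = (1/2) x^T Q x + c^T x + lambda^T (A x - b)
Stationarity (grad_x L = 0): Q x + c + A^T lambda = 0.
Primal feasibility: A x = b.

This gives the KKT block system:
  [ Q   A^T ] [ x     ]   [-c ]
  [ A    0  ] [ lambda ] = [ b ]

Solving the linear system:
  x*      = (-2.355, 1.5267, 1.645)
  lambda* = (5.6927, -3.8187)
  f(x*)   = 20.166

x* = (-2.355, 1.5267, 1.645), lambda* = (5.6927, -3.8187)


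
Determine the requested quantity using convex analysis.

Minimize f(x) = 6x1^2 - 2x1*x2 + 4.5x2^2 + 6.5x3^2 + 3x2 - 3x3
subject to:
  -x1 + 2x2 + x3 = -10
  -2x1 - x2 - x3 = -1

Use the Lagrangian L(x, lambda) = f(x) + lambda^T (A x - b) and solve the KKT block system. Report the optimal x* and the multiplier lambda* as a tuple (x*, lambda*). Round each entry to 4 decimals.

Form the Lagrangian:
  L(x, lambda) = (1/2) x^T Q x + c^T x + lambda^T (A x - b)
Stationarity (grad_x L = 0): Q x + c + A^T lambda = 0.
Primal feasibility: A x = b.

This gives the KKT block system:
  [ Q   A^T ] [ x     ]   [-c ]
  [ A    0  ] [ lambda ] = [ b ]

Solving the linear system:
  x*      = (2.5394, -3.3818, -0.697)
  lambda* = (20.4532, 8.3916)
  f(x*)   = 102.4347

x* = (2.5394, -3.3818, -0.697), lambda* = (20.4532, 8.3916)


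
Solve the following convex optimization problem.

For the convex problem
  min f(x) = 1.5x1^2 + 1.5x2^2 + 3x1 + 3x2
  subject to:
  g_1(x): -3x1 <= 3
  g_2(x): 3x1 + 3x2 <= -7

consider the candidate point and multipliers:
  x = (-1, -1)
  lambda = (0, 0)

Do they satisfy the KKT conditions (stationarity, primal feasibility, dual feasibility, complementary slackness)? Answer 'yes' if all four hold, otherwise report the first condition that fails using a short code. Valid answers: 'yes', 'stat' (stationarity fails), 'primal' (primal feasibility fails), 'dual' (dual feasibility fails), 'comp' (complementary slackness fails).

Gradient of f: grad f(x) = Q x + c = (0, 0)
Constraint values g_i(x) = a_i^T x - b_i:
  g_1((-1, -1)) = 0
  g_2((-1, -1)) = 1
Stationarity residual: grad f(x) + sum_i lambda_i a_i = (0, 0)
  -> stationarity OK
Primal feasibility (all g_i <= 0): FAILS
Dual feasibility (all lambda_i >= 0): OK
Complementary slackness (lambda_i * g_i(x) = 0 for all i): OK

Verdict: the first failing condition is primal_feasibility -> primal.

primal


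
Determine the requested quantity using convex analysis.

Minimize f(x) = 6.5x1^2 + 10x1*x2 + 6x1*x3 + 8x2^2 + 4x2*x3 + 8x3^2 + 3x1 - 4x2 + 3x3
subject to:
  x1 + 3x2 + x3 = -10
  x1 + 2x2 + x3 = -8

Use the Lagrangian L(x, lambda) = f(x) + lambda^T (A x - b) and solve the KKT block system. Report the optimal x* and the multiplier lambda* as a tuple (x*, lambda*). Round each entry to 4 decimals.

Form the Lagrangian:
  L(x, lambda) = (1/2) x^T Q x + c^T x + lambda^T (A x - b)
Stationarity (grad_x L = 0): Q x + c + A^T lambda = 0.
Primal feasibility: A x = b.

This gives the KKT block system:
  [ Q   A^T ] [ x     ]   [-c ]
  [ A    0  ] [ lambda ] = [ b ]

Solving the linear system:
  x*      = (-1.6471, -2, -2.3529)
  lambda* = (-43.1765, 95.7059)
  f(x*)   = 164.9412

x* = (-1.6471, -2, -2.3529), lambda* = (-43.1765, 95.7059)


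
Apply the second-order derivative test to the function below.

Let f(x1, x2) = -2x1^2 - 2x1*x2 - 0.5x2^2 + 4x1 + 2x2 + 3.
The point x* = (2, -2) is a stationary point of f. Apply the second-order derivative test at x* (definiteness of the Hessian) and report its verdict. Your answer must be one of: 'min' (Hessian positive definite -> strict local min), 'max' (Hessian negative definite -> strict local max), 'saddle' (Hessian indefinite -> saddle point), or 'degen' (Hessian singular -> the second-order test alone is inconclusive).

Compute the Hessian H = grad^2 f:
  H = [[-4, -2], [-2, -1]]
Verify stationarity: grad f(x*) = H x* + g = (0, 0).
Eigenvalues of H: -5, 0.
H has a zero eigenvalue (singular; negative semidefinite but not definite), so H is neither positive definite, negative definite, nor indefinite. The second-order test alone is inconclusive -> degen.
(Indeed, f is constant along the null direction of H through x*, so x* is not a strict local extremum.)

degen


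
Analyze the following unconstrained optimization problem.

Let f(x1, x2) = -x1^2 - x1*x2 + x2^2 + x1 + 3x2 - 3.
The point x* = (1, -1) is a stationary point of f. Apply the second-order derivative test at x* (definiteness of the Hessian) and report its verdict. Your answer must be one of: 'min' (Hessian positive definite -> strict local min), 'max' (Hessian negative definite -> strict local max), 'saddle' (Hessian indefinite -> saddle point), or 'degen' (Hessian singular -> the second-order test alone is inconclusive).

Compute the Hessian H = grad^2 f:
  H = [[-2, -1], [-1, 2]]
Verify stationarity: grad f(x*) = H x* + g = (0, 0).
Eigenvalues of H: -2.2361, 2.2361.
Eigenvalues have mixed signs, so H is indefinite -> x* is a saddle point.

saddle


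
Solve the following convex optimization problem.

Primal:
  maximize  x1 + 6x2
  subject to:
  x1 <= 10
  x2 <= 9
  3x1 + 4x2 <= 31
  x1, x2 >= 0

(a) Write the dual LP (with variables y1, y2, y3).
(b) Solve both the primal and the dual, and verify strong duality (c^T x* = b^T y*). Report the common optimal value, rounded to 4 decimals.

The standard primal-dual pair for 'max c^T x s.t. A x <= b, x >= 0' is:
  Dual:  min b^T y  s.t.  A^T y >= c,  y >= 0.

So the dual LP is:
  minimize  10y1 + 9y2 + 31y3
  subject to:
    y1 + 3y3 >= 1
    y2 + 4y3 >= 6
    y1, y2, y3 >= 0

Solving the primal: x* = (0, 7.75).
  primal value c^T x* = 46.5.
Solving the dual: y* = (0, 0, 1.5).
  dual value b^T y* = 46.5.
Strong duality: c^T x* = b^T y*. Confirmed.

46.5


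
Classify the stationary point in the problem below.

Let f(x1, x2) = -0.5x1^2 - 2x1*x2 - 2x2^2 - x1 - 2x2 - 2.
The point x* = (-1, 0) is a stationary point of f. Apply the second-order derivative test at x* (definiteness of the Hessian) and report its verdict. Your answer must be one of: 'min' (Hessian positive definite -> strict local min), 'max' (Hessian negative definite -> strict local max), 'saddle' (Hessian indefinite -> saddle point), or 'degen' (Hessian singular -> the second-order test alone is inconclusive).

Compute the Hessian H = grad^2 f:
  H = [[-1, -2], [-2, -4]]
Verify stationarity: grad f(x*) = H x* + g = (0, 0).
Eigenvalues of H: -5, 0.
H has a zero eigenvalue (singular; negative semidefinite but not definite), so H is neither positive definite, negative definite, nor indefinite. The second-order test alone is inconclusive -> degen.
(Indeed, f is constant along the null direction of H through x*, so x* is not a strict local extremum.)

degen


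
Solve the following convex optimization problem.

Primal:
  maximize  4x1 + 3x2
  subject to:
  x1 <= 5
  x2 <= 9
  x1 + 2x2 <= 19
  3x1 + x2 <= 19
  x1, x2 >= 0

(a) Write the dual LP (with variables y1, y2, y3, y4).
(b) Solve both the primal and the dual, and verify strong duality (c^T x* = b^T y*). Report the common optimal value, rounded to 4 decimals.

The standard primal-dual pair for 'max c^T x s.t. A x <= b, x >= 0' is:
  Dual:  min b^T y  s.t.  A^T y >= c,  y >= 0.

So the dual LP is:
  minimize  5y1 + 9y2 + 19y3 + 19y4
  subject to:
    y1 + y3 + 3y4 >= 4
    y2 + 2y3 + y4 >= 3
    y1, y2, y3, y4 >= 0

Solving the primal: x* = (3.8, 7.6).
  primal value c^T x* = 38.
Solving the dual: y* = (0, 0, 1, 1).
  dual value b^T y* = 38.
Strong duality: c^T x* = b^T y*. Confirmed.

38


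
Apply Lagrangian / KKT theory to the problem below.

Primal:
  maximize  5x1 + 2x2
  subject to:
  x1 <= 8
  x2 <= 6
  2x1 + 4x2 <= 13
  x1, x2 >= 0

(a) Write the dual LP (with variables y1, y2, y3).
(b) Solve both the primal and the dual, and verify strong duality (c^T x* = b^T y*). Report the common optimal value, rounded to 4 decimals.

The standard primal-dual pair for 'max c^T x s.t. A x <= b, x >= 0' is:
  Dual:  min b^T y  s.t.  A^T y >= c,  y >= 0.

So the dual LP is:
  minimize  8y1 + 6y2 + 13y3
  subject to:
    y1 + 2y3 >= 5
    y2 + 4y3 >= 2
    y1, y2, y3 >= 0

Solving the primal: x* = (6.5, 0).
  primal value c^T x* = 32.5.
Solving the dual: y* = (0, 0, 2.5).
  dual value b^T y* = 32.5.
Strong duality: c^T x* = b^T y*. Confirmed.

32.5


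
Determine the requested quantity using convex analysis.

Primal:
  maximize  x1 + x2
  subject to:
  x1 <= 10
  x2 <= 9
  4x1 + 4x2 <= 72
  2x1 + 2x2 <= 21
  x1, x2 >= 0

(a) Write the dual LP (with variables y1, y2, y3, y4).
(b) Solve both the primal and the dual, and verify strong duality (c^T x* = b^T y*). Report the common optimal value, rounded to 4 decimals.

The standard primal-dual pair for 'max c^T x s.t. A x <= b, x >= 0' is:
  Dual:  min b^T y  s.t.  A^T y >= c,  y >= 0.

So the dual LP is:
  minimize  10y1 + 9y2 + 72y3 + 21y4
  subject to:
    y1 + 4y3 + 2y4 >= 1
    y2 + 4y3 + 2y4 >= 1
    y1, y2, y3, y4 >= 0

Solving the primal: x* = (1.5, 9).
  primal value c^T x* = 10.5.
Solving the dual: y* = (0, 0, 0, 0.5).
  dual value b^T y* = 10.5.
Strong duality: c^T x* = b^T y*. Confirmed.

10.5


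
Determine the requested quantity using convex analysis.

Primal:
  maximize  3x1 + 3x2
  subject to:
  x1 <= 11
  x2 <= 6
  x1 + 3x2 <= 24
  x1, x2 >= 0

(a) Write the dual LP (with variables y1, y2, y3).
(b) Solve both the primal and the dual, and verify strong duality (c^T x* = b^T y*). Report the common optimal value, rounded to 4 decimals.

The standard primal-dual pair for 'max c^T x s.t. A x <= b, x >= 0' is:
  Dual:  min b^T y  s.t.  A^T y >= c,  y >= 0.

So the dual LP is:
  minimize  11y1 + 6y2 + 24y3
  subject to:
    y1 + y3 >= 3
    y2 + 3y3 >= 3
    y1, y2, y3 >= 0

Solving the primal: x* = (11, 4.3333).
  primal value c^T x* = 46.
Solving the dual: y* = (2, 0, 1).
  dual value b^T y* = 46.
Strong duality: c^T x* = b^T y*. Confirmed.

46


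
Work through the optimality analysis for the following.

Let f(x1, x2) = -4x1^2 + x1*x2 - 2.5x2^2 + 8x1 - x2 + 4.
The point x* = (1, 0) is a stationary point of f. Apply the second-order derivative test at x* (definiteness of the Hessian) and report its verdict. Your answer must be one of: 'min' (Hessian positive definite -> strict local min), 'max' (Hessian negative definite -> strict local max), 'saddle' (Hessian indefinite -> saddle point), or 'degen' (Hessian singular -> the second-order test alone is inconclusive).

Compute the Hessian H = grad^2 f:
  H = [[-8, 1], [1, -5]]
Verify stationarity: grad f(x*) = H x* + g = (0, 0).
Eigenvalues of H: -8.3028, -4.6972.
Both eigenvalues < 0, so H is negative definite -> x* is a strict local max.

max


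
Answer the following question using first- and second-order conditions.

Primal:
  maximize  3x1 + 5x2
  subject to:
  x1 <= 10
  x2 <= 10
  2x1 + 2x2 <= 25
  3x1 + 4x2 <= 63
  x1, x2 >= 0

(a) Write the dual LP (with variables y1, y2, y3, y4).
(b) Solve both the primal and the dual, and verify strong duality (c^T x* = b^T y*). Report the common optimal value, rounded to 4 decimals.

The standard primal-dual pair for 'max c^T x s.t. A x <= b, x >= 0' is:
  Dual:  min b^T y  s.t.  A^T y >= c,  y >= 0.

So the dual LP is:
  minimize  10y1 + 10y2 + 25y3 + 63y4
  subject to:
    y1 + 2y3 + 3y4 >= 3
    y2 + 2y3 + 4y4 >= 5
    y1, y2, y3, y4 >= 0

Solving the primal: x* = (2.5, 10).
  primal value c^T x* = 57.5.
Solving the dual: y* = (0, 2, 1.5, 0).
  dual value b^T y* = 57.5.
Strong duality: c^T x* = b^T y*. Confirmed.

57.5


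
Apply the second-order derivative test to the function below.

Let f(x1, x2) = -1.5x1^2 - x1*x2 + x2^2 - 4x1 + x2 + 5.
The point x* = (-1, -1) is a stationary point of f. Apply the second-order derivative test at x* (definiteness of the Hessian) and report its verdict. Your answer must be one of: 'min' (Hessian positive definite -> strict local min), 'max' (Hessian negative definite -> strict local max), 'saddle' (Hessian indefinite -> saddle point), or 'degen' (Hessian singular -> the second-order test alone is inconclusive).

Compute the Hessian H = grad^2 f:
  H = [[-3, -1], [-1, 2]]
Verify stationarity: grad f(x*) = H x* + g = (0, 0).
Eigenvalues of H: -3.1926, 2.1926.
Eigenvalues have mixed signs, so H is indefinite -> x* is a saddle point.

saddle


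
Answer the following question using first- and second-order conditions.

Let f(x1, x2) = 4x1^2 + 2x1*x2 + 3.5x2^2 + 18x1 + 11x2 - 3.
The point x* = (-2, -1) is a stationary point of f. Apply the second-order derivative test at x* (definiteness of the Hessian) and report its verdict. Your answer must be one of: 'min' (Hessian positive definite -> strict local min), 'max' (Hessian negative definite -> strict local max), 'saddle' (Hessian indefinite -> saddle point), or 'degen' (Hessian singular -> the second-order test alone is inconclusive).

Compute the Hessian H = grad^2 f:
  H = [[8, 2], [2, 7]]
Verify stationarity: grad f(x*) = H x* + g = (0, 0).
Eigenvalues of H: 5.4384, 9.5616.
Both eigenvalues > 0, so H is positive definite -> x* is a strict local min.

min


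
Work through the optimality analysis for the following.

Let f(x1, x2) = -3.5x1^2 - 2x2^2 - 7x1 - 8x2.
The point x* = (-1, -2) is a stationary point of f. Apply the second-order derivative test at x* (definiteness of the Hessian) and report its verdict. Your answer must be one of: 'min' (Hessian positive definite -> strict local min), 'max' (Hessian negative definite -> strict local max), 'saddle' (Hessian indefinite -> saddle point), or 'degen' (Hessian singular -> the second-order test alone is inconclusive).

Compute the Hessian H = grad^2 f:
  H = [[-7, 0], [0, -4]]
Verify stationarity: grad f(x*) = H x* + g = (0, 0).
Eigenvalues of H: -7, -4.
Both eigenvalues < 0, so H is negative definite -> x* is a strict local max.

max


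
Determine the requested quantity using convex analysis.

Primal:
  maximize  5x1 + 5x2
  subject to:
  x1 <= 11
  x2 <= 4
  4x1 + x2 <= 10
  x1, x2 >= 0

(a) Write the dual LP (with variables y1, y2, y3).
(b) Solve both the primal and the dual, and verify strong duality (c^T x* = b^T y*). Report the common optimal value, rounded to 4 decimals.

The standard primal-dual pair for 'max c^T x s.t. A x <= b, x >= 0' is:
  Dual:  min b^T y  s.t.  A^T y >= c,  y >= 0.

So the dual LP is:
  minimize  11y1 + 4y2 + 10y3
  subject to:
    y1 + 4y3 >= 5
    y2 + y3 >= 5
    y1, y2, y3 >= 0

Solving the primal: x* = (1.5, 4).
  primal value c^T x* = 27.5.
Solving the dual: y* = (0, 3.75, 1.25).
  dual value b^T y* = 27.5.
Strong duality: c^T x* = b^T y*. Confirmed.

27.5


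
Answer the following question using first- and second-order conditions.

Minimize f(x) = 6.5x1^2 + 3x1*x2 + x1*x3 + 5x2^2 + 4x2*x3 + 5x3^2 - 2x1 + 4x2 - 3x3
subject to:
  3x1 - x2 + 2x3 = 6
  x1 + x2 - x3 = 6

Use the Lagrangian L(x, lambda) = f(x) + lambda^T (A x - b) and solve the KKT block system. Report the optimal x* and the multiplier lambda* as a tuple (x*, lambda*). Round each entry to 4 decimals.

Form the Lagrangian:
  L(x, lambda) = (1/2) x^T Q x + c^T x + lambda^T (A x - b)
Stationarity (grad_x L = 0): Q x + c + A^T lambda = 0.
Primal feasibility: A x = b.

This gives the KKT block system:
  [ Q   A^T ] [ x     ]   [-c ]
  [ A    0  ] [ lambda ] = [ b ]

Solving the linear system:
  x*      = (3.3982, 1.0092, -1.5927)
  lambda* = (-6.4239, -24.3394)
  f(x*)   = 93.2991

x* = (3.3982, 1.0092, -1.5927), lambda* = (-6.4239, -24.3394)


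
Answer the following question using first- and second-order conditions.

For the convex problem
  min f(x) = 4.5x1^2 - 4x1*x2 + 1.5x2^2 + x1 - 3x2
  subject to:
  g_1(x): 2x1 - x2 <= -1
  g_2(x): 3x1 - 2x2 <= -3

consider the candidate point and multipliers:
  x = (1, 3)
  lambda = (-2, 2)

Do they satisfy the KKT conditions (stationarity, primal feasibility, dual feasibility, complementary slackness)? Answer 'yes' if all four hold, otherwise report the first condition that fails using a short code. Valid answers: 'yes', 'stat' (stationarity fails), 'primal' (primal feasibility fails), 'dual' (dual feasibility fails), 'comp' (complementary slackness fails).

Gradient of f: grad f(x) = Q x + c = (-2, 2)
Constraint values g_i(x) = a_i^T x - b_i:
  g_1((1, 3)) = 0
  g_2((1, 3)) = 0
Stationarity residual: grad f(x) + sum_i lambda_i a_i = (0, 0)
  -> stationarity OK
Primal feasibility (all g_i <= 0): OK
Dual feasibility (all lambda_i >= 0): FAILS
Complementary slackness (lambda_i * g_i(x) = 0 for all i): OK

Verdict: the first failing condition is dual_feasibility -> dual.

dual


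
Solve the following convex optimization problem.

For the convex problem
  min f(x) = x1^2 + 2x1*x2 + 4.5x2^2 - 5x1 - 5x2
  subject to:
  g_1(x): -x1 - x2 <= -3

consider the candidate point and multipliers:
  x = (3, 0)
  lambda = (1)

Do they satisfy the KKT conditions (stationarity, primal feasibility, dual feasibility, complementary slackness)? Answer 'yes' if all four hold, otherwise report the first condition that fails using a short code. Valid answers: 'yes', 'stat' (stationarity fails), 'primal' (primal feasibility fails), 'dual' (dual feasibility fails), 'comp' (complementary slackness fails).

Gradient of f: grad f(x) = Q x + c = (1, 1)
Constraint values g_i(x) = a_i^T x - b_i:
  g_1((3, 0)) = 0
Stationarity residual: grad f(x) + sum_i lambda_i a_i = (0, 0)
  -> stationarity OK
Primal feasibility (all g_i <= 0): OK
Dual feasibility (all lambda_i >= 0): OK
Complementary slackness (lambda_i * g_i(x) = 0 for all i): OK

Verdict: yes, KKT holds.

yes


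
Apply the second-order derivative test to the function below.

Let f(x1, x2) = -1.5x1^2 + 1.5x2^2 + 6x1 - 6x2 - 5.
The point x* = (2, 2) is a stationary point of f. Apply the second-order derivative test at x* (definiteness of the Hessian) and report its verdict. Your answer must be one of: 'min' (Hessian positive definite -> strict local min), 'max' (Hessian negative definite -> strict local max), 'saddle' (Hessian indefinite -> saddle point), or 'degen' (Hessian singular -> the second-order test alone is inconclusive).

Compute the Hessian H = grad^2 f:
  H = [[-3, 0], [0, 3]]
Verify stationarity: grad f(x*) = H x* + g = (0, 0).
Eigenvalues of H: -3, 3.
Eigenvalues have mixed signs, so H is indefinite -> x* is a saddle point.

saddle


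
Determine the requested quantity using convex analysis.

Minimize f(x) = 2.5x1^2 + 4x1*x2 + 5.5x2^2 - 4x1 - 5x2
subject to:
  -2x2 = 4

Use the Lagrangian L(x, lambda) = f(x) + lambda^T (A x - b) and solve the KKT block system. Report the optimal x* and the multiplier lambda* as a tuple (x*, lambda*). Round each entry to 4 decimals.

Form the Lagrangian:
  L(x, lambda) = (1/2) x^T Q x + c^T x + lambda^T (A x - b)
Stationarity (grad_x L = 0): Q x + c + A^T lambda = 0.
Primal feasibility: A x = b.

This gives the KKT block system:
  [ Q   A^T ] [ x     ]   [-c ]
  [ A    0  ] [ lambda ] = [ b ]

Solving the linear system:
  x*      = (2.4, -2)
  lambda* = (-8.7)
  f(x*)   = 17.6

x* = (2.4, -2), lambda* = (-8.7)


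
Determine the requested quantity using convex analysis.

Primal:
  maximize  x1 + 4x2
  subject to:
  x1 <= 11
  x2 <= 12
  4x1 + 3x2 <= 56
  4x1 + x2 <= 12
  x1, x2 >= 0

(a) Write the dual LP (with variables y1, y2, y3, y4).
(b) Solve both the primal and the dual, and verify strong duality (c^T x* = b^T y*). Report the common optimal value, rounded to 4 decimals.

The standard primal-dual pair for 'max c^T x s.t. A x <= b, x >= 0' is:
  Dual:  min b^T y  s.t.  A^T y >= c,  y >= 0.

So the dual LP is:
  minimize  11y1 + 12y2 + 56y3 + 12y4
  subject to:
    y1 + 4y3 + 4y4 >= 1
    y2 + 3y3 + y4 >= 4
    y1, y2, y3, y4 >= 0

Solving the primal: x* = (0, 12).
  primal value c^T x* = 48.
Solving the dual: y* = (0, 3.75, 0, 0.25).
  dual value b^T y* = 48.
Strong duality: c^T x* = b^T y*. Confirmed.

48


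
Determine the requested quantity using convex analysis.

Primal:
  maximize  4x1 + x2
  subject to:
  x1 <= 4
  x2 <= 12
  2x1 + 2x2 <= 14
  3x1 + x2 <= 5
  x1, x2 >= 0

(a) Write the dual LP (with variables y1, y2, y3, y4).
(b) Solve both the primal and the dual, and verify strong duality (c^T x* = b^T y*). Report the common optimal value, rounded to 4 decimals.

The standard primal-dual pair for 'max c^T x s.t. A x <= b, x >= 0' is:
  Dual:  min b^T y  s.t.  A^T y >= c,  y >= 0.

So the dual LP is:
  minimize  4y1 + 12y2 + 14y3 + 5y4
  subject to:
    y1 + 2y3 + 3y4 >= 4
    y2 + 2y3 + y4 >= 1
    y1, y2, y3, y4 >= 0

Solving the primal: x* = (1.6667, 0).
  primal value c^T x* = 6.6667.
Solving the dual: y* = (0, 0, 0, 1.3333).
  dual value b^T y* = 6.6667.
Strong duality: c^T x* = b^T y*. Confirmed.

6.6667


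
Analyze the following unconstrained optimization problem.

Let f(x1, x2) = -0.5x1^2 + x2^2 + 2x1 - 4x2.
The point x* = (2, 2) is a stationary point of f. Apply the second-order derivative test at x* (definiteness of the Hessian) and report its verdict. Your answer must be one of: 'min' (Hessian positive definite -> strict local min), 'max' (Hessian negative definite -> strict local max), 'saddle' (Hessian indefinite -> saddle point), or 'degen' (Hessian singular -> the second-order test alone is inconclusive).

Compute the Hessian H = grad^2 f:
  H = [[-1, 0], [0, 2]]
Verify stationarity: grad f(x*) = H x* + g = (0, 0).
Eigenvalues of H: -1, 2.
Eigenvalues have mixed signs, so H is indefinite -> x* is a saddle point.

saddle


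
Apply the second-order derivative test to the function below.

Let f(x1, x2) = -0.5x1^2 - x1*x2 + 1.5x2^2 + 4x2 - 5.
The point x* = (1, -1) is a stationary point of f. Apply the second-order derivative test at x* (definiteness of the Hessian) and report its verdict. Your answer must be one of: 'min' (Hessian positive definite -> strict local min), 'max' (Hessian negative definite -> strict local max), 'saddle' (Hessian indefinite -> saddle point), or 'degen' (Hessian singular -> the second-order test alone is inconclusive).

Compute the Hessian H = grad^2 f:
  H = [[-1, -1], [-1, 3]]
Verify stationarity: grad f(x*) = H x* + g = (0, 0).
Eigenvalues of H: -1.2361, 3.2361.
Eigenvalues have mixed signs, so H is indefinite -> x* is a saddle point.

saddle


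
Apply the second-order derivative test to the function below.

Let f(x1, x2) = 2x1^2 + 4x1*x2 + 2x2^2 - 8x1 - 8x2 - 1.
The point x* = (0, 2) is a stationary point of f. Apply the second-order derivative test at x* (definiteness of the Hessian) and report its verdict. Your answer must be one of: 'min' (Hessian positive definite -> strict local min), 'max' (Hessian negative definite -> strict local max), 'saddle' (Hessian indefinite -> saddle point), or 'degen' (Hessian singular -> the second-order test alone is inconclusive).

Compute the Hessian H = grad^2 f:
  H = [[4, 4], [4, 4]]
Verify stationarity: grad f(x*) = H x* + g = (0, 0).
Eigenvalues of H: 0, 8.
H has a zero eigenvalue (singular; positive semidefinite but not definite), so H is neither positive definite, negative definite, nor indefinite. The second-order test alone is inconclusive -> degen.
(Indeed, f is constant along the null direction of H through x*, so x* is not a strict local extremum.)

degen


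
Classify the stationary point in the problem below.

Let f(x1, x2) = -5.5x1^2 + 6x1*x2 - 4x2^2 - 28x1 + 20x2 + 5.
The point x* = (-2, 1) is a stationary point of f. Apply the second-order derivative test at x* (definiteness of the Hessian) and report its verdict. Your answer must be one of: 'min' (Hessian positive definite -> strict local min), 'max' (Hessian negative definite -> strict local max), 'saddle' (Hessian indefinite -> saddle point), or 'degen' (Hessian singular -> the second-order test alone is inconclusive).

Compute the Hessian H = grad^2 f:
  H = [[-11, 6], [6, -8]]
Verify stationarity: grad f(x*) = H x* + g = (0, 0).
Eigenvalues of H: -15.6847, -3.3153.
Both eigenvalues < 0, so H is negative definite -> x* is a strict local max.

max


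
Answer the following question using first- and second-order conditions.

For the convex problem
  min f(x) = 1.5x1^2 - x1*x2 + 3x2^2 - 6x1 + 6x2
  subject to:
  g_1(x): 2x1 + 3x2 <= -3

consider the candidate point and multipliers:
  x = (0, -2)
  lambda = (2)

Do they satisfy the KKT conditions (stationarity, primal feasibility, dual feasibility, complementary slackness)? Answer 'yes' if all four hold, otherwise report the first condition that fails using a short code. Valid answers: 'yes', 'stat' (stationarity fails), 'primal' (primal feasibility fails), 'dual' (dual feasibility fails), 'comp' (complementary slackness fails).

Gradient of f: grad f(x) = Q x + c = (-4, -6)
Constraint values g_i(x) = a_i^T x - b_i:
  g_1((0, -2)) = -3
Stationarity residual: grad f(x) + sum_i lambda_i a_i = (0, 0)
  -> stationarity OK
Primal feasibility (all g_i <= 0): OK
Dual feasibility (all lambda_i >= 0): OK
Complementary slackness (lambda_i * g_i(x) = 0 for all i): FAILS

Verdict: the first failing condition is complementary_slackness -> comp.

comp
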